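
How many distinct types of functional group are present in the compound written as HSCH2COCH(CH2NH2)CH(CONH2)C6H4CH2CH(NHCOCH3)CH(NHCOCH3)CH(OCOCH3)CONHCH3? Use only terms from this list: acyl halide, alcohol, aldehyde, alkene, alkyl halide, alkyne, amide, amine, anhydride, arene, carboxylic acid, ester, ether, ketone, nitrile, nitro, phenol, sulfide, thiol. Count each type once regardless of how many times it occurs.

Taking each segment in turn:
  HSCH2: –SH on an sp³ carbon → thiol.
  CO: –C(=O)– with carbon on both sides → ketone.
  CH(CH2NH2): pendant –CH2NH2: N on sp³ C, no adjacent C=O → amine.
  CH(CONH2): pendant –CONH2: carbonyl C bonded to C and N → amide.
  C6H4: para-disubstituted benzene ring → arene.
  CH(NHCOCH3): pendant –NHC(=O)CH3: N bonded to a carbonyl → amide (not amine).
  CH(NHCOCH3): pendant –NHC(=O)CH3: N bonded to a carbonyl → amide (not amine).
  CH(OCOCH3): pendant –OC(=O)CH3: an acyloxy group → ester.
  CONHCH3: –C(=O)NHCH3: carbonyl C bonded to C and to N → amide (the N is not an amine).
Distinct types present: amide, amine, arene, ester, ketone, thiol.

6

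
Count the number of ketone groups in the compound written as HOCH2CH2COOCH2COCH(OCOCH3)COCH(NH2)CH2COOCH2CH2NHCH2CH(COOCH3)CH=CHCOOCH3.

HO– on an sp³ carbon → alcohol.
–C(=O)–O–C with C on the carbonyl side → ester.
–C(=O)– with carbon on both sides → ketone.
pendant –OC(=O)CH3: an acyloxy group → ester.
–C(=O)– with carbon on both sides → ketone.
–NH2 on an sp³ carbon with no adjacent C=O → amine.
–C(=O)–O–C with C on the carbonyl side → ester.
C–N–C with sp³ carbons and no adjacent C=O → amine (secondary).
pendant –COOCH3: carbonyl C bonded to C and –OCH3 → ester.
C=C double bond → alkene.
–C(=O)OCH3: carbonyl C bonded to C and to –OCH3 → ester (not ketone + ether).
Ketone appears at: CO, CO → 2.

2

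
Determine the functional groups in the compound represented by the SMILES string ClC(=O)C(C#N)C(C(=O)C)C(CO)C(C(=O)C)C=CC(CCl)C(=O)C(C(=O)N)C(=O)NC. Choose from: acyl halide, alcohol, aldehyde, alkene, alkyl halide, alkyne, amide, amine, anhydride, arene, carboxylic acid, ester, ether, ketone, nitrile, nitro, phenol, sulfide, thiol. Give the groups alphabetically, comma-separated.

Working along the chain:
  ClCO: –C(=O)Cl: carbonyl C bonded to C and to a halogen → acyl halide (not alkyl halide).
  CH(CN): pendant –C≡N: nitrile.
  CH(COCH3): pendant –COCH3: carbonyl C bonded to two carbons → ketone.
  CH(CH2OH): pendant –CH2OH on an sp³ backbone C → alcohol.
  CH(COCH3): pendant –COCH3: carbonyl C bonded to two carbons → ketone.
  CH=CH: C=C double bond → alkene.
  CH(CH2Cl): pendant –CH2X: halogen on sp³ carbon → alkyl halide.
  CO: –C(=O)– with carbon on both sides → ketone.
  CH(CONH2): pendant –CONH2: carbonyl C bonded to C and N → amide.
  CONHCH3: –C(=O)NHCH3: carbonyl C bonded to C and to N → amide (the N is not an amine).

acyl halide, alcohol, alkene, alkyl halide, amide, ketone, nitrile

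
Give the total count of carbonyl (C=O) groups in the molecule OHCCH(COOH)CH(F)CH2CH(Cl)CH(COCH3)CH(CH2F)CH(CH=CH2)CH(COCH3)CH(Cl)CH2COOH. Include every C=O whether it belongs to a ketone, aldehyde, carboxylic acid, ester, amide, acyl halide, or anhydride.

5

OHC: aldehyde, 1 C=O (running total 1).
CH(COOH): carboxylic acid, 1 C=O (running total 2).
CH(COCH3): ketone, 1 C=O (running total 3).
CH(COCH3): ketone, 1 C=O (running total 4).
COOH: carboxylic acid, 1 C=O (running total 5).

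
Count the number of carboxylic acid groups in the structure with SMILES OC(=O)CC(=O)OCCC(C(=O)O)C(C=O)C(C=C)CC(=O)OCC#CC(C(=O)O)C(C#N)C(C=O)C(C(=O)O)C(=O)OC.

4

Reading the structure from left to right:
  HOOC: –COOH: carbonyl C bonded to –OH and C → carboxylic acid (the –OH is not a separate alcohol).
  CH2COOCH2: –C(=O)–O–C with C on the carbonyl side → ester.
  CH(COOH): pendant –COOH: carbonyl C bonded to C and –OH → carboxylic acid.
  CH(CHO): pendant –CHO: carbonyl C bonded to C and H → aldehyde.
  CH(CH=CH2): pendant –CH=CH2: C=C double bond → alkene.
  CH2COOCH2: –C(=O)–O–C with C on the carbonyl side → ester.
  C≡C: C≡C triple bond → alkyne.
  CH(COOH): pendant –COOH: carbonyl C bonded to C and –OH → carboxylic acid.
  CH(CN): pendant –C≡N: nitrile.
  CH(CHO): pendant –CHO: carbonyl C bonded to C and H → aldehyde.
  CH(COOH): pendant –COOH: carbonyl C bonded to C and –OH → carboxylic acid.
  COOCH3: –C(=O)OCH3: carbonyl C bonded to C and to –OCH3 → ester (not ketone + ether).
Carboxylic acid appears at: HOOC, CH(COOH), CH(COOH), CH(COOH) → 4.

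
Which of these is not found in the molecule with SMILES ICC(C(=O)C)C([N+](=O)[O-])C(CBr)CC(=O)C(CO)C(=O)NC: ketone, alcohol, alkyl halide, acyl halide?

acyl halide

alcohol: present (CH(CH2OH) — pendant –CH2OH on an sp³ backbone C → alcohol).
ketone: present (CH(COCH3) — pendant –COCH3: carbonyl C bonded to two carbons → ketone).
alkyl halide: present (ICH2 — halogen on an sp³ carbon → alkyl halide).
acyl halide: no segment matches this pattern.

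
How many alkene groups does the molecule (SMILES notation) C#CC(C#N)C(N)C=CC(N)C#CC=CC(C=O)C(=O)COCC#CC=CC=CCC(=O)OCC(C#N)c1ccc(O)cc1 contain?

4

C≡C triple bond → alkyne.
pendant –C≡N: nitrile.
–NH2 on an sp³ carbon with no adjacent C=O → amine.
C=C double bond → alkene.
–NH2 on an sp³ carbon with no adjacent C=O → amine.
C≡C triple bond → alkyne.
C=C double bond → alkene.
pendant –CHO: carbonyl C bonded to C and H → aldehyde.
–C(=O)– with carbon on both sides → ketone.
C–O–C with sp³ carbons on both sides and no adjacent C=O → ether.
C≡C triple bond → alkyne.
C=C double bond → alkene.
C=C double bond → alkene.
–C(=O)–O–C with C on the carbonyl side → ester.
pendant –C≡N: nitrile.
–OH attached directly to an aromatic ring → phenol (not alcohol); the ring itself is an arene.
Alkene appears at: CH=CH, CH=CH, CH=CH, CH=CH → 4.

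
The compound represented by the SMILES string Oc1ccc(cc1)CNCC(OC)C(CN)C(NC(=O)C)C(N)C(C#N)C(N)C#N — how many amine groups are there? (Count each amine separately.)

Taking each segment in turn:
  HOC6H4: –OH attached directly to an aromatic ring → phenol (not alcohol); the ring itself is an arene.
  CH2NHCH2: C–N–C with sp³ carbons and no adjacent C=O → amine (secondary).
  CH(OCH3): pendant –OCH3: C–O–C with sp³ C, no adjacent C=O → ether.
  CH(CH2NH2): pendant –CH2NH2: N on sp³ C, no adjacent C=O → amine.
  CH(NHCOCH3): pendant –NHC(=O)CH3: N bonded to a carbonyl → amide (not amine).
  CH(NH2): –NH2 on an sp³ carbon with no adjacent C=O → amine.
  CH(CN): pendant –C≡N: nitrile.
  CH(NH2): –NH2 on an sp³ carbon with no adjacent C=O → amine.
  CN: –C≡N: carbon triple-bonded to nitrogen → nitrile.
Amine appears at: CH2NHCH2, CH(CH2NH2), CH(NH2), CH(NH2) → 4.

4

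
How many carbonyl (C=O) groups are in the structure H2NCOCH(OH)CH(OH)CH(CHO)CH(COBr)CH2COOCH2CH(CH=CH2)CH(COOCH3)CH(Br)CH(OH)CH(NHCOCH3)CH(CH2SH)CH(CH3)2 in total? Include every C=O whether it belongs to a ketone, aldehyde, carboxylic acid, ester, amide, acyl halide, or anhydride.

6

H2NCO: amide, 1 C=O (running total 1).
CH(CHO): aldehyde, 1 C=O (running total 2).
CH(COBr): acyl halide, 1 C=O (running total 3).
CH2COOCH2: ester, 1 C=O (running total 4).
CH(COOCH3): ester, 1 C=O (running total 5).
CH(NHCOCH3): amide, 1 C=O (running total 6).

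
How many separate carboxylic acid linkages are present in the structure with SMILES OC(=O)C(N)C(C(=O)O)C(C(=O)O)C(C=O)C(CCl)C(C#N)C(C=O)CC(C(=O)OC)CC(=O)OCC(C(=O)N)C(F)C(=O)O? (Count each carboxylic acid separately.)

–COOH: carbonyl C bonded to –OH and C → carboxylic acid (the –OH is not a separate alcohol).
–NH2 on an sp³ carbon with no adjacent C=O → amine.
pendant –COOH: carbonyl C bonded to C and –OH → carboxylic acid.
pendant –COOH: carbonyl C bonded to C and –OH → carboxylic acid.
pendant –CHO: carbonyl C bonded to C and H → aldehyde.
pendant –CH2X: halogen on sp³ carbon → alkyl halide.
pendant –C≡N: nitrile.
pendant –CHO: carbonyl C bonded to C and H → aldehyde.
pendant –COOCH3: carbonyl C bonded to C and –OCH3 → ester.
–C(=O)–O–C with C on the carbonyl side → ester.
pendant –CONH2: carbonyl C bonded to C and N → amide.
halogen on an sp³ carbon → alkyl halide.
–COOH: carbonyl C bonded to –OH and C → carboxylic acid (the –OH is not a separate alcohol).
Carboxylic acid appears at: HOOC, CH(COOH), CH(COOH), COOH → 4.

4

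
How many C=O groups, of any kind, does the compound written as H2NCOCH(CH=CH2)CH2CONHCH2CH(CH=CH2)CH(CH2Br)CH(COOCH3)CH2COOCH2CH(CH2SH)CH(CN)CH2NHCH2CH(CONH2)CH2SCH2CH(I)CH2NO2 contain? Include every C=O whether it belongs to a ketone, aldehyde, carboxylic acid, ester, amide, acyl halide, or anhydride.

5

H2NCO: amide, 1 C=O (running total 1).
CH2CONHCH2: amide, 1 C=O (running total 2).
CH(COOCH3): ester, 1 C=O (running total 3).
CH2COOCH2: ester, 1 C=O (running total 4).
CH(CONH2): amide, 1 C=O (running total 5).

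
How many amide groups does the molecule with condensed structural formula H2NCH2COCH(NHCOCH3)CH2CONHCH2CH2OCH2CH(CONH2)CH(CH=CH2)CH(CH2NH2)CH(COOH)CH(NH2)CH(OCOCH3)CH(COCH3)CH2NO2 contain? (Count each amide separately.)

–NH2 on an sp³ carbon with no adjacent C=O → amine.
–C(=O)– with carbon on both sides → ketone.
pendant –NHC(=O)CH3: N bonded to a carbonyl → amide (not amine).
–C(=O)–N– linkage → amide (the N is not an amine).
C–O–C with sp³ carbons on both sides and no adjacent C=O → ether.
pendant –CONH2: carbonyl C bonded to C and N → amide.
pendant –CH=CH2: C=C double bond → alkene.
pendant –CH2NH2: N on sp³ C, no adjacent C=O → amine.
pendant –COOH: carbonyl C bonded to C and –OH → carboxylic acid.
–NH2 on an sp³ carbon with no adjacent C=O → amine.
pendant –OC(=O)CH3: an acyloxy group → ester.
pendant –COCH3: carbonyl C bonded to two carbons → ketone.
–NO2 on carbon → nitro group.
Amide appears at: CH(NHCOCH3), CH2CONHCH2, CH(CONH2) → 3.

3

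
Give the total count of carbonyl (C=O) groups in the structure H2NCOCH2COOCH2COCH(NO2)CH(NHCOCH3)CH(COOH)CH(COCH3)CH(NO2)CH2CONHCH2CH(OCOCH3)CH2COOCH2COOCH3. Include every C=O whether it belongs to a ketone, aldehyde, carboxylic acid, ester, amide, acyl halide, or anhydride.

H2NCO: amide, 1 C=O (running total 1).
CH2COOCH2: ester, 1 C=O (running total 2).
CO: ketone, 1 C=O (running total 3).
CH(NHCOCH3): amide, 1 C=O (running total 4).
CH(COOH): carboxylic acid, 1 C=O (running total 5).
CH(COCH3): ketone, 1 C=O (running total 6).
CH2CONHCH2: amide, 1 C=O (running total 7).
CH(OCOCH3): ester, 1 C=O (running total 8).
CH2COOCH2: ester, 1 C=O (running total 9).
COOCH3: ester, 1 C=O (running total 10).

10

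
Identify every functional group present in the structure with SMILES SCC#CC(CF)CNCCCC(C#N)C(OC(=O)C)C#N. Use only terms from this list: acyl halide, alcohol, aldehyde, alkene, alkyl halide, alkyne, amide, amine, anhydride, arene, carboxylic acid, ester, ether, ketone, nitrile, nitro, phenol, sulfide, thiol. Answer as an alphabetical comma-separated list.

alkyl halide, alkyne, amine, ester, nitrile, thiol

Reading the structure from left to right:
  HSCH2: –SH on an sp³ carbon → thiol.
  C≡C: C≡C triple bond → alkyne.
  CH(CH2F): pendant –CH2X: halogen on sp³ carbon → alkyl halide.
  CH2NHCH2: C–N–C with sp³ carbons and no adjacent C=O → amine (secondary).
  CH(CN): pendant –C≡N: nitrile.
  CH(OCOCH3): pendant –OC(=O)CH3: an acyloxy group → ester.
  CN: –C≡N: carbon triple-bonded to nitrogen → nitrile.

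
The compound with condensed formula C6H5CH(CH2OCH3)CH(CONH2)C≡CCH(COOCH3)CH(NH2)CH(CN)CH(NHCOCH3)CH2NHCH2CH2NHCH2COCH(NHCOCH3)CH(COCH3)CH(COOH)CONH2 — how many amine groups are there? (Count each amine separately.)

Working along the chain:
  C6H5: C6H5– phenyl ring → arene.
  CH(CH2OCH3): pendant –CH2OCH3: C–O–C linkage → ether.
  CH(CONH2): pendant –CONH2: carbonyl C bonded to C and N → amide.
  C≡C: C≡C triple bond → alkyne.
  CH(COOCH3): pendant –COOCH3: carbonyl C bonded to C and –OCH3 → ester.
  CH(NH2): –NH2 on an sp³ carbon with no adjacent C=O → amine.
  CH(CN): pendant –C≡N: nitrile.
  CH(NHCOCH3): pendant –NHC(=O)CH3: N bonded to a carbonyl → amide (not amine).
  CH2NHCH2: C–N–C with sp³ carbons and no adjacent C=O → amine (secondary).
  CH2NHCH2: C–N–C with sp³ carbons and no adjacent C=O → amine (secondary).
  CO: –C(=O)– with carbon on both sides → ketone.
  CH(NHCOCH3): pendant –NHC(=O)CH3: N bonded to a carbonyl → amide (not amine).
  CH(COCH3): pendant –COCH3: carbonyl C bonded to two carbons → ketone.
  CH(COOH): pendant –COOH: carbonyl C bonded to C and –OH → carboxylic acid.
  CONH2: –C(=O)NH2: carbonyl C bonded to C and to N → amide (the N is not a separate amine).
Amine appears at: CH(NH2), CH2NHCH2, CH2NHCH2 → 3.

3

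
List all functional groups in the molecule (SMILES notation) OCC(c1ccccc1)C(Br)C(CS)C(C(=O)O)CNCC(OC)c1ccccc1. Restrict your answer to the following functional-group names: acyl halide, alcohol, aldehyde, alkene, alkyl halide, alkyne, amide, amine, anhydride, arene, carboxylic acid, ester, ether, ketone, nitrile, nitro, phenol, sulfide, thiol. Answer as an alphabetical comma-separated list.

alcohol, alkyl halide, amine, arene, carboxylic acid, ether, thiol

Working along the chain:
  HOCH2: HO– on an sp³ carbon → alcohol.
  CH(C6H5): pendant –C6H5: benzene ring → arene.
  CH(Br): halogen on an sp³ carbon → alkyl halide.
  CH(CH2SH): pendant –CH2SH → thiol.
  CH(COOH): pendant –COOH: carbonyl C bonded to C and –OH → carboxylic acid.
  CH2NHCH2: C–N–C with sp³ carbons and no adjacent C=O → amine (secondary).
  CH(OCH3): pendant –OCH3: C–O–C with sp³ C, no adjacent C=O → ether.
  C6H5: –C6H5 phenyl ring → arene.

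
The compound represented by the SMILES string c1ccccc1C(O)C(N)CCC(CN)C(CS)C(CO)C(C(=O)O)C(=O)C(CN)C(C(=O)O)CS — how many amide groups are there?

0

Taking each segment in turn:
  C6H5: C6H5– phenyl ring → arene.
  CH(OH): –OH on an sp³ carbon → alcohol (secondary).
  CH(NH2): –NH2 on an sp³ carbon with no adjacent C=O → amine.
  CH(CH2NH2): pendant –CH2NH2: N on sp³ C, no adjacent C=O → amine.
  CH(CH2SH): pendant –CH2SH → thiol.
  CH(CH2OH): pendant –CH2OH on an sp³ backbone C → alcohol.
  CH(COOH): pendant –COOH: carbonyl C bonded to C and –OH → carboxylic acid.
  CO: –C(=O)– with carbon on both sides → ketone.
  CH(CH2NH2): pendant –CH2NH2: N on sp³ C, no adjacent C=O → amine.
  CH(COOH): pendant –COOH: carbonyl C bonded to C and –OH → carboxylic acid.
  CH2SH: –SH on an sp³ carbon → thiol.
No segment is a amide: CH(NH2) is amine, not amide; CH(CH2NH2) is amine, not amide; CH(CH2NH2) is amine, not amide. → 0.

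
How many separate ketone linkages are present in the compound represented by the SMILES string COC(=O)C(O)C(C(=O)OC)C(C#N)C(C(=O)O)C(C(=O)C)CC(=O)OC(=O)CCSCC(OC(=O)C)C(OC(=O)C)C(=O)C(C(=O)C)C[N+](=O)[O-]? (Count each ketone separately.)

CH3O–C(=O)–: carbonyl C bonded to C and to –OCH3 → ester (not ketone + ether).
–OH on an sp³ carbon → alcohol (secondary).
pendant –COOCH3: carbonyl C bonded to C and –OCH3 → ester.
pendant –C≡N: nitrile.
pendant –COOH: carbonyl C bonded to C and –OH → carboxylic acid.
pendant –COCH3: carbonyl C bonded to two carbons → ketone.
two acyl groups sharing one oxygen, –C(=O)–O–C(=O)– → anhydride.
C–S–C linkage → sulfide (thioether).
pendant –OC(=O)CH3: an acyloxy group → ester.
pendant –OC(=O)CH3: an acyloxy group → ester.
–C(=O)– with carbon on both sides → ketone.
pendant –COCH3: carbonyl C bonded to two carbons → ketone.
–NO2 on carbon → nitro group.
Ketone appears at: CH(COCH3), CO, CH(COCH3) → 3.

3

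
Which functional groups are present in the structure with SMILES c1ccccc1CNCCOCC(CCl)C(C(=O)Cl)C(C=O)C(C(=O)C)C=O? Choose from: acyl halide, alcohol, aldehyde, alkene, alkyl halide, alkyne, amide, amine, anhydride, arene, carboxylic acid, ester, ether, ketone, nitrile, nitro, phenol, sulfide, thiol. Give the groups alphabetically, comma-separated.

C6H5– phenyl ring → arene.
C–N–C with sp³ carbons and no adjacent C=O → amine (secondary).
C–O–C with sp³ carbons on both sides and no adjacent C=O → ether.
pendant –CH2X: halogen on sp³ carbon → alkyl halide.
pendant –C(=O)X: carbonyl C bonded to C and halogen → acyl halide.
pendant –CHO: carbonyl C bonded to C and H → aldehyde.
pendant –COCH3: carbonyl C bonded to two carbons → ketone.
terminal –CHO: carbonyl C bonded to H and C → aldehyde.

acyl halide, aldehyde, alkyl halide, amine, arene, ether, ketone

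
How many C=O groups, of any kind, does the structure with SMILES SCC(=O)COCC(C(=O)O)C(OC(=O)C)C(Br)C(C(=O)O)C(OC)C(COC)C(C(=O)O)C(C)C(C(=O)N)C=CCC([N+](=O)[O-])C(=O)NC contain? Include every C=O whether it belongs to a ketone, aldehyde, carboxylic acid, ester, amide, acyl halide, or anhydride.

7

CO: ketone, 1 C=O (running total 1).
CH(COOH): carboxylic acid, 1 C=O (running total 2).
CH(OCOCH3): ester, 1 C=O (running total 3).
CH(COOH): carboxylic acid, 1 C=O (running total 4).
CH(COOH): carboxylic acid, 1 C=O (running total 5).
CH(CONH2): amide, 1 C=O (running total 6).
CONHCH3: amide, 1 C=O (running total 7).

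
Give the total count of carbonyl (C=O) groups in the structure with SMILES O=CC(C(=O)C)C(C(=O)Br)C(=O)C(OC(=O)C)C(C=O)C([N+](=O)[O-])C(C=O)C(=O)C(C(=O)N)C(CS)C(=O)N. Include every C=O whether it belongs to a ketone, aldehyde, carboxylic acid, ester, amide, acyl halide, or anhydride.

10

OHC: aldehyde, 1 C=O (running total 1).
CH(COCH3): ketone, 1 C=O (running total 2).
CH(COBr): acyl halide, 1 C=O (running total 3).
CO: ketone, 1 C=O (running total 4).
CH(OCOCH3): ester, 1 C=O (running total 5).
CH(CHO): aldehyde, 1 C=O (running total 6).
CH(CHO): aldehyde, 1 C=O (running total 7).
CO: ketone, 1 C=O (running total 8).
CH(CONH2): amide, 1 C=O (running total 9).
CONH2: amide, 1 C=O (running total 10).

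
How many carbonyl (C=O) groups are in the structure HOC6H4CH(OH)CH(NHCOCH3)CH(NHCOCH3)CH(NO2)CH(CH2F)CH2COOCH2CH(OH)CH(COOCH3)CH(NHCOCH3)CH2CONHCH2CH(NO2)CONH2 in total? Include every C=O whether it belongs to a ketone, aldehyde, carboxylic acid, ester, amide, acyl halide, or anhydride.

7

CH(NHCOCH3): amide, 1 C=O (running total 1).
CH(NHCOCH3): amide, 1 C=O (running total 2).
CH2COOCH2: ester, 1 C=O (running total 3).
CH(COOCH3): ester, 1 C=O (running total 4).
CH(NHCOCH3): amide, 1 C=O (running total 5).
CH2CONHCH2: amide, 1 C=O (running total 6).
CONH2: amide, 1 C=O (running total 7).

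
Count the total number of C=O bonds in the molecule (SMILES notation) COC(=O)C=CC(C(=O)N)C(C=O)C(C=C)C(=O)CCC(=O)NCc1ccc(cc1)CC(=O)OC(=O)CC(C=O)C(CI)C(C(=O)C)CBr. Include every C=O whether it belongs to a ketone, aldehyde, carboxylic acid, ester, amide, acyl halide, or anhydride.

CH3OOC: ester, 1 C=O (running total 1).
CH(CONH2): amide, 1 C=O (running total 2).
CH(CHO): aldehyde, 1 C=O (running total 3).
CO: ketone, 1 C=O (running total 4).
CH2CONHCH2: amide, 1 C=O (running total 5).
CH2CO-O-COCH2: anhydride, 2 C=O (running total 7).
CH(CHO): aldehyde, 1 C=O (running total 8).
CH(COCH3): ketone, 1 C=O (running total 9).

9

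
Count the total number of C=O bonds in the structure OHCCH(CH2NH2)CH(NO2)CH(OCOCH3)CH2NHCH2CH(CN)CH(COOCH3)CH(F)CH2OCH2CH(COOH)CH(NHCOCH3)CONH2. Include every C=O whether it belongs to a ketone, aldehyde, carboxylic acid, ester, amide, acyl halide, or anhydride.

6

OHC: aldehyde, 1 C=O (running total 1).
CH(OCOCH3): ester, 1 C=O (running total 2).
CH(COOCH3): ester, 1 C=O (running total 3).
CH(COOH): carboxylic acid, 1 C=O (running total 4).
CH(NHCOCH3): amide, 1 C=O (running total 5).
CONH2: amide, 1 C=O (running total 6).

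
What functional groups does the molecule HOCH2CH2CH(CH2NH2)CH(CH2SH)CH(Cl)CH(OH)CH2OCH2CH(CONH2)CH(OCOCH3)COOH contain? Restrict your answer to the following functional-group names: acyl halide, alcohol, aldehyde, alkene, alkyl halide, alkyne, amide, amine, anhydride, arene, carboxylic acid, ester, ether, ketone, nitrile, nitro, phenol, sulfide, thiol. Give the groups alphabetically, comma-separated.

alcohol, alkyl halide, amide, amine, carboxylic acid, ester, ether, thiol

HO– on an sp³ carbon → alcohol.
pendant –CH2NH2: N on sp³ C, no adjacent C=O → amine.
pendant –CH2SH → thiol.
halogen on an sp³ carbon → alkyl halide.
–OH on an sp³ carbon → alcohol (secondary).
C–O–C with sp³ carbons on both sides and no adjacent C=O → ether.
pendant –CONH2: carbonyl C bonded to C and N → amide.
pendant –OC(=O)CH3: an acyloxy group → ester.
–COOH: carbonyl C bonded to –OH and C → carboxylic acid (the –OH is not a separate alcohol).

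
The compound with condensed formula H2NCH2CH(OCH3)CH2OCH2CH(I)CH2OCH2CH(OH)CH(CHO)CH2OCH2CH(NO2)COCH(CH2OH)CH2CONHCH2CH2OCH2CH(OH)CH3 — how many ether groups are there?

5

Reading the structure from left to right:
  H2NCH2: –NH2 on an sp³ carbon with no adjacent C=O → amine.
  CH(OCH3): pendant –OCH3: C–O–C with sp³ C, no adjacent C=O → ether.
  CH2OCH2: C–O–C with sp³ carbons on both sides and no adjacent C=O → ether.
  CH(I): halogen on an sp³ carbon → alkyl halide.
  CH2OCH2: C–O–C with sp³ carbons on both sides and no adjacent C=O → ether.
  CH(OH): –OH on an sp³ carbon → alcohol (secondary).
  CH(CHO): pendant –CHO: carbonyl C bonded to C and H → aldehyde.
  CH2OCH2: C–O–C with sp³ carbons on both sides and no adjacent C=O → ether.
  CH(NO2): –NO2 on an sp³ carbon → nitro (the N=O is not a carbonyl).
  CO: –C(=O)– with carbon on both sides → ketone.
  CH(CH2OH): pendant –CH2OH on an sp³ backbone C → alcohol.
  CH2CONHCH2: –C(=O)–N– linkage → amide (the N is not an amine).
  CH2OCH2: C–O–C with sp³ carbons on both sides and no adjacent C=O → ether.
  CH(OH): –OH on an sp³ carbon → alcohol (secondary).
Ether appears at: CH(OCH3), CH2OCH2, CH2OCH2, CH2OCH2, CH2OCH2 → 5.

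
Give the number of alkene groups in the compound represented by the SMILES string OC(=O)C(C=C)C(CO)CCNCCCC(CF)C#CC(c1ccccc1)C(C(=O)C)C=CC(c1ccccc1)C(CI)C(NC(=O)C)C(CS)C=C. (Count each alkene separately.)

–COOH: carbonyl C bonded to –OH and C → carboxylic acid (the –OH is not a separate alcohol).
pendant –CH=CH2: C=C double bond → alkene.
pendant –CH2OH on an sp³ backbone C → alcohol.
C–N–C with sp³ carbons and no adjacent C=O → amine (secondary).
pendant –CH2X: halogen on sp³ carbon → alkyl halide.
C≡C triple bond → alkyne.
pendant –C6H5: benzene ring → arene.
pendant –COCH3: carbonyl C bonded to two carbons → ketone.
C=C double bond → alkene.
pendant –C6H5: benzene ring → arene.
pendant –CH2X: halogen on sp³ carbon → alkyl halide.
pendant –NHC(=O)CH3: N bonded to a carbonyl → amide (not amine).
pendant –CH2SH → thiol.
C=C double bond → alkene.
Alkene appears at: CH(CH=CH2), CH=CH, CH=CH2 → 3.

3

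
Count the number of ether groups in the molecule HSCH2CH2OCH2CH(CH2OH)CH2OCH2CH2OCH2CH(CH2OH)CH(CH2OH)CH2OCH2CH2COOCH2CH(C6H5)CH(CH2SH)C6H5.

–SH on an sp³ carbon → thiol.
C–O–C with sp³ carbons on both sides and no adjacent C=O → ether.
pendant –CH2OH on an sp³ backbone C → alcohol.
C–O–C with sp³ carbons on both sides and no adjacent C=O → ether.
C–O–C with sp³ carbons on both sides and no adjacent C=O → ether.
pendant –CH2OH on an sp³ backbone C → alcohol.
pendant –CH2OH on an sp³ backbone C → alcohol.
C–O–C with sp³ carbons on both sides and no adjacent C=O → ether.
–C(=O)–O–C with C on the carbonyl side → ester.
pendant –C6H5: benzene ring → arene.
pendant –CH2SH → thiol.
–C6H5 phenyl ring → arene.
Ether appears at: CH2OCH2, CH2OCH2, CH2OCH2, CH2OCH2 → 4.

4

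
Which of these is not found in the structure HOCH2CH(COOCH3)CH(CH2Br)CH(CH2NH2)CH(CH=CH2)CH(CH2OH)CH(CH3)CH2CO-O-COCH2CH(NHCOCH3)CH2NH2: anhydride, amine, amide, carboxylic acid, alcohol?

carboxylic acid

amine: present (CH(CH2NH2) — pendant –CH2NH2: N on sp³ C, no adjacent C=O → amine).
amide: present (CH(NHCOCH3) — pendant –NHC(=O)CH3: N bonded to a carbonyl → amide (not amine)).
anhydride: present (CH2CO-O-COCH2 — two acyl groups sharing one oxygen, –C(=O)–O–C(=O)– → anhydride).
alcohol: present (HOCH2 — HO– on an sp³ carbon → alcohol).
carboxylic acid: absent. In CH(COOCH3), the acyl oxygen is bonded to carbon (–O–C), not to H, so this is an ester. In CH(NHCOCH3), the carbonyl is bonded to nitrogen, not to –OH; that is an amide.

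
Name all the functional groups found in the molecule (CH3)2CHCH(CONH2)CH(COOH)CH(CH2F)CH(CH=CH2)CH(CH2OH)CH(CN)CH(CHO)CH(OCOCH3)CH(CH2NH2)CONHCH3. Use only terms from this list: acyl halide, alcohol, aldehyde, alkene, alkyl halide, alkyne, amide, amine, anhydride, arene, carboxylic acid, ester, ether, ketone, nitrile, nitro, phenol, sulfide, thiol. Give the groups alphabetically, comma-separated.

Reading the structure from left to right:
  CH(CONH2): pendant –CONH2: carbonyl C bonded to C and N → amide.
  CH(COOH): pendant –COOH: carbonyl C bonded to C and –OH → carboxylic acid.
  CH(CH2F): pendant –CH2X: halogen on sp³ carbon → alkyl halide.
  CH(CH=CH2): pendant –CH=CH2: C=C double bond → alkene.
  CH(CH2OH): pendant –CH2OH on an sp³ backbone C → alcohol.
  CH(CN): pendant –C≡N: nitrile.
  CH(CHO): pendant –CHO: carbonyl C bonded to C and H → aldehyde.
  CH(OCOCH3): pendant –OC(=O)CH3: an acyloxy group → ester.
  CH(CH2NH2): pendant –CH2NH2: N on sp³ C, no adjacent C=O → amine.
  CONHCH3: –C(=O)NHCH3: carbonyl C bonded to C and to N → amide (the N is not an amine).

alcohol, aldehyde, alkene, alkyl halide, amide, amine, carboxylic acid, ester, nitrile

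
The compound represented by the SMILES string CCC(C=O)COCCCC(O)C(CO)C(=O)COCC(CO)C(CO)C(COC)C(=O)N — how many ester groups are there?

Reading the structure from left to right:
  CH(CHO): pendant –CHO: carbonyl C bonded to C and H → aldehyde.
  CH2OCH2: C–O–C with sp³ carbons on both sides and no adjacent C=O → ether.
  CH(OH): –OH on an sp³ carbon → alcohol (secondary).
  CH(CH2OH): pendant –CH2OH on an sp³ backbone C → alcohol.
  CO: –C(=O)– with carbon on both sides → ketone.
  CH2OCH2: C–O–C with sp³ carbons on both sides and no adjacent C=O → ether.
  CH(CH2OH): pendant –CH2OH on an sp³ backbone C → alcohol.
  CH(CH2OH): pendant –CH2OH on an sp³ backbone C → alcohol.
  CH(CH2OCH3): pendant –CH2OCH3: C–O–C linkage → ether.
  CONH2: –C(=O)NH2: carbonyl C bonded to C and to N → amide (the N is not a separate amine).
No segment is a ester: CH2OCH2 is ether, not ester; CO is ketone, not ester; CH2OCH2 is ether, not ester. → 0.

0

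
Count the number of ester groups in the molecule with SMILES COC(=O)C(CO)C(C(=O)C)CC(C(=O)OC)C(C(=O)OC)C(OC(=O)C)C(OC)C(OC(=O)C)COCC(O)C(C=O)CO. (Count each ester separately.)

5

Taking each segment in turn:
  CH3OOC: CH3O–C(=O)–: carbonyl C bonded to C and to –OCH3 → ester (not ketone + ether).
  CH(CH2OH): pendant –CH2OH on an sp³ backbone C → alcohol.
  CH(COCH3): pendant –COCH3: carbonyl C bonded to two carbons → ketone.
  CH(COOCH3): pendant –COOCH3: carbonyl C bonded to C and –OCH3 → ester.
  CH(COOCH3): pendant –COOCH3: carbonyl C bonded to C and –OCH3 → ester.
  CH(OCOCH3): pendant –OC(=O)CH3: an acyloxy group → ester.
  CH(OCH3): pendant –OCH3: C–O–C with sp³ C, no adjacent C=O → ether.
  CH(OCOCH3): pendant –OC(=O)CH3: an acyloxy group → ester.
  CH2OCH2: C–O–C with sp³ carbons on both sides and no adjacent C=O → ether.
  CH(OH): –OH on an sp³ carbon → alcohol (secondary).
  CH(CHO): pendant –CHO: carbonyl C bonded to C and H → aldehyde.
  CH2OH: –OH on an sp³ carbon → alcohol.
Ester appears at: CH3OOC, CH(COOCH3), CH(COOCH3), CH(OCOCH3), CH(OCOCH3) → 5.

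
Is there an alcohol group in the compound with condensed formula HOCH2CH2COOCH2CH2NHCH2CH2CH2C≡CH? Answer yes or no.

Working along the chain:
  HOCH2: HO– on an sp³ carbon → alcohol.
  CH2COOCH2: –C(=O)–O–C with C on the carbonyl side → ester.
  CH2NHCH2: C–N–C with sp³ carbons and no adjacent C=O → amine (secondary).
  C≡CH: C≡C triple bond → alkyne.
The HOCH2 segment supplies the alcohol: HO– on an sp³ carbon → alcohol.

yes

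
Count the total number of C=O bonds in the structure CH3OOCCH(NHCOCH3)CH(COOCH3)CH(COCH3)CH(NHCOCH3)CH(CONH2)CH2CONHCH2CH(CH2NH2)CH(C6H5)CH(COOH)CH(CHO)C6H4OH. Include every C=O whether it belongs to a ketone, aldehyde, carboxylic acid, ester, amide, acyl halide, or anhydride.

CH3OOC: ester, 1 C=O (running total 1).
CH(NHCOCH3): amide, 1 C=O (running total 2).
CH(COOCH3): ester, 1 C=O (running total 3).
CH(COCH3): ketone, 1 C=O (running total 4).
CH(NHCOCH3): amide, 1 C=O (running total 5).
CH(CONH2): amide, 1 C=O (running total 6).
CH2CONHCH2: amide, 1 C=O (running total 7).
CH(COOH): carboxylic acid, 1 C=O (running total 8).
CH(CHO): aldehyde, 1 C=O (running total 9).

9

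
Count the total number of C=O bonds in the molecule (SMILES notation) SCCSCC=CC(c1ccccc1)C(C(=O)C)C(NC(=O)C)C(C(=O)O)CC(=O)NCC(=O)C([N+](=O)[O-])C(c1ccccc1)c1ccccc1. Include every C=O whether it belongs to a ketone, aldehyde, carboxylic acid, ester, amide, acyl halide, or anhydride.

5

CH(COCH3): ketone, 1 C=O (running total 1).
CH(NHCOCH3): amide, 1 C=O (running total 2).
CH(COOH): carboxylic acid, 1 C=O (running total 3).
CH2CONHCH2: amide, 1 C=O (running total 4).
CO: ketone, 1 C=O (running total 5).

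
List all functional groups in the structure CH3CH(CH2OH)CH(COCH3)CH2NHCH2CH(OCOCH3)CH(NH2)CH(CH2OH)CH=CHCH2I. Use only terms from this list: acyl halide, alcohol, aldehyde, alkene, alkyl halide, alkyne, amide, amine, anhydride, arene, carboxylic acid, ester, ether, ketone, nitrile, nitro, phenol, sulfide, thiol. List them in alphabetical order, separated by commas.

alcohol, alkene, alkyl halide, amine, ester, ketone

Working along the chain:
  CH(CH2OH): pendant –CH2OH on an sp³ backbone C → alcohol.
  CH(COCH3): pendant –COCH3: carbonyl C bonded to two carbons → ketone.
  CH2NHCH2: C–N–C with sp³ carbons and no adjacent C=O → amine (secondary).
  CH(OCOCH3): pendant –OC(=O)CH3: an acyloxy group → ester.
  CH(NH2): –NH2 on an sp³ carbon with no adjacent C=O → amine.
  CH(CH2OH): pendant –CH2OH on an sp³ backbone C → alcohol.
  CH=CH: C=C double bond → alkene.
  CH2I: halogen on an sp³ carbon → alkyl halide.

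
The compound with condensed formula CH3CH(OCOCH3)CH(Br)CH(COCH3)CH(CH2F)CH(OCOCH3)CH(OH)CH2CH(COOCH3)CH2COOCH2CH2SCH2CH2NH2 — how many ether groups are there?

0

Taking each segment in turn:
  CH(OCOCH3): pendant –OC(=O)CH3: an acyloxy group → ester.
  CH(Br): halogen on an sp³ carbon → alkyl halide.
  CH(COCH3): pendant –COCH3: carbonyl C bonded to two carbons → ketone.
  CH(CH2F): pendant –CH2X: halogen on sp³ carbon → alkyl halide.
  CH(OCOCH3): pendant –OC(=O)CH3: an acyloxy group → ester.
  CH(OH): –OH on an sp³ carbon → alcohol (secondary).
  CH(COOCH3): pendant –COOCH3: carbonyl C bonded to C and –OCH3 → ester.
  CH2COOCH2: –C(=O)–O–C with C on the carbonyl side → ester.
  CH2SCH2: C–S–C linkage → sulfide (thioether).
  CH2NH2: –NH2 on an sp³ carbon with no adjacent C=O → amine.
No segment is a ether: CH(OCOCH3) is ester, not ether; CH(OCOCH3) is ester, not ether; CH(OH) is alcohol, not ether. → 0.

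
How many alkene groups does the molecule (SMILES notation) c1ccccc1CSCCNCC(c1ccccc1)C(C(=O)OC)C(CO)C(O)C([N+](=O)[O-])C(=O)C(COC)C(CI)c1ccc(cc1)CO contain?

C6H5– phenyl ring → arene.
C–S–C linkage → sulfide (thioether).
C–N–C with sp³ carbons and no adjacent C=O → amine (secondary).
pendant –C6H5: benzene ring → arene.
pendant –COOCH3: carbonyl C bonded to C and –OCH3 → ester.
pendant –CH2OH on an sp³ backbone C → alcohol.
–OH on an sp³ carbon → alcohol (secondary).
–NO2 on an sp³ carbon → nitro (the N=O is not a carbonyl).
–C(=O)– with carbon on both sides → ketone.
pendant –CH2OCH3: C–O–C linkage → ether.
pendant –CH2X: halogen on sp³ carbon → alkyl halide.
para-disubstituted benzene ring → arene.
–OH on an sp³ carbon → alcohol.
No segment is a alkene: C6H5 is arene, not alkene; CH(C6H5) is arene, not alkene; C6H4 is arene, not alkene. → 0.

0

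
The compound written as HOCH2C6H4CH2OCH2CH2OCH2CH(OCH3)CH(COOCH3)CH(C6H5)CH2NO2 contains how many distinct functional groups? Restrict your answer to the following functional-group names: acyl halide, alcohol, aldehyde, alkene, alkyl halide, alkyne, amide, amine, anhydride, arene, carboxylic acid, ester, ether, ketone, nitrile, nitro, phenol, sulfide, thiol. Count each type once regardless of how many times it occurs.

HO– on an sp³ carbon → alcohol.
para-disubstituted benzene ring → arene.
C–O–C with sp³ carbons on both sides and no adjacent C=O → ether.
C–O–C with sp³ carbons on both sides and no adjacent C=O → ether.
pendant –OCH3: C–O–C with sp³ C, no adjacent C=O → ether.
pendant –COOCH3: carbonyl C bonded to C and –OCH3 → ester.
pendant –C6H5: benzene ring → arene.
–NO2 on carbon → nitro group.
Distinct types present: alcohol, arene, ester, ether, nitro.

5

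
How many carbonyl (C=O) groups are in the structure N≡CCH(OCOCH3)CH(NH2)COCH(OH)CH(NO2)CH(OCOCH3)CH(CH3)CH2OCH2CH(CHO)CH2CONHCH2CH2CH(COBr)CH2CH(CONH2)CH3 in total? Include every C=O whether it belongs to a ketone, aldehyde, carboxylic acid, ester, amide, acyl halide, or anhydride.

CH(OCOCH3): ester, 1 C=O (running total 1).
CO: ketone, 1 C=O (running total 2).
CH(OCOCH3): ester, 1 C=O (running total 3).
CH(CHO): aldehyde, 1 C=O (running total 4).
CH2CONHCH2: amide, 1 C=O (running total 5).
CH(COBr): acyl halide, 1 C=O (running total 6).
CH(CONH2): amide, 1 C=O (running total 7).

7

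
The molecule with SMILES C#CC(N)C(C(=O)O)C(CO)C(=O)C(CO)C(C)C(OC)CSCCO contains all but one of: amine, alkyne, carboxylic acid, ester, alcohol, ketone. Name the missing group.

ester

alkyne: present (HC≡C — C≡C triple bond → alkyne).
amine: present (CH(NH2) — –NH2 on an sp³ carbon with no adjacent C=O → amine).
ketone: present (CO — –C(=O)– with carbon on both sides → ketone).
carboxylic acid: present (CH(COOH) — pendant –COOH: carbonyl C bonded to C and –OH → carboxylic acid).
alcohol: present (CH(CH2OH) — pendant –CH2OH on an sp³ backbone C → alcohol).
ester: no segment matches this pattern.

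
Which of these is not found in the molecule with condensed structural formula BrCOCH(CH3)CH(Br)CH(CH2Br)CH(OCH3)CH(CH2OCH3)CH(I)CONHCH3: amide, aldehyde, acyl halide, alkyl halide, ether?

aldehyde

acyl halide: present (BrCO — –C(=O)Br: carbonyl C bonded to C and to a halogen → acyl halide (not alkyl halide)).
ether: present (CH(OCH3) — pendant –OCH3: C–O–C with sp³ C, no adjacent C=O → ether).
amide: present (CONHCH3 — –C(=O)NHCH3: carbonyl C bonded to C and to N → amide (the N is not an amine)).
alkyl halide: present (CH(Br) — halogen on an sp³ carbon → alkyl halide).
aldehyde: no segment matches this pattern.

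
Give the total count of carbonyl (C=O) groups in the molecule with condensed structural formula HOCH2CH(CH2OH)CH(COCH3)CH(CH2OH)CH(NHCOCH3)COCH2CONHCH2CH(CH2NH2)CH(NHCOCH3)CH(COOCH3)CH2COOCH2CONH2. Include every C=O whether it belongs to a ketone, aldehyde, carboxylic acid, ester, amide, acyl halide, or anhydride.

8

CH(COCH3): ketone, 1 C=O (running total 1).
CH(NHCOCH3): amide, 1 C=O (running total 2).
CO: ketone, 1 C=O (running total 3).
CH2CONHCH2: amide, 1 C=O (running total 4).
CH(NHCOCH3): amide, 1 C=O (running total 5).
CH(COOCH3): ester, 1 C=O (running total 6).
CH2COOCH2: ester, 1 C=O (running total 7).
CONH2: amide, 1 C=O (running total 8).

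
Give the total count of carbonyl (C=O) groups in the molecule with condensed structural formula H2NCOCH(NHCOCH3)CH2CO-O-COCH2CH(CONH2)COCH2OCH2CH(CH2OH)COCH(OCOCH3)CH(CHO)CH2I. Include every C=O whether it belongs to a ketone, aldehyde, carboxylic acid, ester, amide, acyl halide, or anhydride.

9

H2NCO: amide, 1 C=O (running total 1).
CH(NHCOCH3): amide, 1 C=O (running total 2).
CH2CO-O-COCH2: anhydride, 2 C=O (running total 4).
CH(CONH2): amide, 1 C=O (running total 5).
CO: ketone, 1 C=O (running total 6).
CO: ketone, 1 C=O (running total 7).
CH(OCOCH3): ester, 1 C=O (running total 8).
CH(CHO): aldehyde, 1 C=O (running total 9).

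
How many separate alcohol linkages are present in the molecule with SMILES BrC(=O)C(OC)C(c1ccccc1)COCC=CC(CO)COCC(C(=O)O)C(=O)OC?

1

Taking each segment in turn:
  BrCO: –C(=O)Br: carbonyl C bonded to C and to a halogen → acyl halide (not alkyl halide).
  CH(OCH3): pendant –OCH3: C–O–C with sp³ C, no adjacent C=O → ether.
  CH(C6H5): pendant –C6H5: benzene ring → arene.
  CH2OCH2: C–O–C with sp³ carbons on both sides and no adjacent C=O → ether.
  CH=CH: C=C double bond → alkene.
  CH(CH2OH): pendant –CH2OH on an sp³ backbone C → alcohol.
  CH2OCH2: C–O–C with sp³ carbons on both sides and no adjacent C=O → ether.
  CH(COOH): pendant –COOH: carbonyl C bonded to C and –OH → carboxylic acid.
  COOCH3: –C(=O)OCH3: carbonyl C bonded to C and to –OCH3 → ester (not ketone + ether).
Alcohol appears at: CH(CH2OH) → 1.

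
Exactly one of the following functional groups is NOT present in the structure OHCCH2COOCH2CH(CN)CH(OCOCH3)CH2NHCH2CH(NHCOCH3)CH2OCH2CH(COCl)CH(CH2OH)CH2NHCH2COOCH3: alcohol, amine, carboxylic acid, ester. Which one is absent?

amine: present (CH2NHCH2 — C–N–C with sp³ carbons and no adjacent C=O → amine (secondary)).
alcohol: present (CH(CH2OH) — pendant –CH2OH on an sp³ backbone C → alcohol).
ester: present (CH2COOCH2 — –C(=O)–O–C with C on the carbonyl side → ester).
carboxylic acid: absent. In each of CH2COOCH2, CH(OCOCH3) and COOCH3, the acyl oxygen is bonded to carbon (–O–C), not to H, so this is an ester. In CH(NHCOCH3), the carbonyl is bonded to nitrogen, not to –OH; that is an amide.

carboxylic acid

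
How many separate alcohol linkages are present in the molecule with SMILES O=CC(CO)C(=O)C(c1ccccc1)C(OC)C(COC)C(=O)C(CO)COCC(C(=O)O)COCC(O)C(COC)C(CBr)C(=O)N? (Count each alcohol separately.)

terminal –CHO: carbonyl C bonded to H and C → aldehyde.
pendant –CH2OH on an sp³ backbone C → alcohol.
–C(=O)– with carbon on both sides → ketone.
pendant –C6H5: benzene ring → arene.
pendant –OCH3: C–O–C with sp³ C, no adjacent C=O → ether.
pendant –CH2OCH3: C–O–C linkage → ether.
–C(=O)– with carbon on both sides → ketone.
pendant –CH2OH on an sp³ backbone C → alcohol.
C–O–C with sp³ carbons on both sides and no adjacent C=O → ether.
pendant –COOH: carbonyl C bonded to C and –OH → carboxylic acid.
C–O–C with sp³ carbons on both sides and no adjacent C=O → ether.
–OH on an sp³ carbon → alcohol (secondary).
pendant –CH2OCH3: C–O–C linkage → ether.
pendant –CH2X: halogen on sp³ carbon → alkyl halide.
–C(=O)NH2: carbonyl C bonded to C and to N → amide (the N is not a separate amine).
Alcohol appears at: CH(CH2OH), CH(CH2OH), CH(OH) → 3.

3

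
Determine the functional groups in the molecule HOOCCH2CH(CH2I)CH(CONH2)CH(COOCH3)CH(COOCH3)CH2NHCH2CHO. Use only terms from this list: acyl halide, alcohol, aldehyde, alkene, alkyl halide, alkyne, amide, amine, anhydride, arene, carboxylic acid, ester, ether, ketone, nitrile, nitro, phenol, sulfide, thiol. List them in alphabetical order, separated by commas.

aldehyde, alkyl halide, amide, amine, carboxylic acid, ester

Taking each segment in turn:
  HOOC: –COOH: carbonyl C bonded to –OH and C → carboxylic acid (the –OH is not a separate alcohol).
  CH(CH2I): pendant –CH2X: halogen on sp³ carbon → alkyl halide.
  CH(CONH2): pendant –CONH2: carbonyl C bonded to C and N → amide.
  CH(COOCH3): pendant –COOCH3: carbonyl C bonded to C and –OCH3 → ester.
  CH(COOCH3): pendant –COOCH3: carbonyl C bonded to C and –OCH3 → ester.
  CH2NHCH2: C–N–C with sp³ carbons and no adjacent C=O → amine (secondary).
  CHO: terminal –CHO: carbonyl C bonded to H and C → aldehyde.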